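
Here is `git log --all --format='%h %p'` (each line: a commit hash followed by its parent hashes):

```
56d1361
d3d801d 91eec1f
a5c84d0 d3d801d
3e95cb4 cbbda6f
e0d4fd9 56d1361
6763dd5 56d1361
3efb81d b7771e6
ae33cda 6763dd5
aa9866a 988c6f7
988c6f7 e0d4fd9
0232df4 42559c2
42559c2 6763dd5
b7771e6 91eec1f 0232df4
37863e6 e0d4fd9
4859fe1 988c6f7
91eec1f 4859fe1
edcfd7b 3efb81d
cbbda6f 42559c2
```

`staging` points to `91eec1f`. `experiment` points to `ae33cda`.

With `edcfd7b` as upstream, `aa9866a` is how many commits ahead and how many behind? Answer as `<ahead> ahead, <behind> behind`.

Reachable from aa9866a: {56d1361, 988c6f7, aa9866a, e0d4fd9}.
Reachable from edcfd7b: {0232df4, 3efb81d, 42559c2, 4859fe1, 56d1361, 6763dd5, 91eec1f, 988c6f7, b7771e6, e0d4fd9, edcfd7b}.
Only in aa9866a's history (ahead): {aa9866a} — 1.
Only in edcfd7b's history (behind): {0232df4, 3efb81d, 42559c2, 4859fe1, 6763dd5, 91eec1f, b7771e6, edcfd7b} — 8.

1 ahead, 8 behind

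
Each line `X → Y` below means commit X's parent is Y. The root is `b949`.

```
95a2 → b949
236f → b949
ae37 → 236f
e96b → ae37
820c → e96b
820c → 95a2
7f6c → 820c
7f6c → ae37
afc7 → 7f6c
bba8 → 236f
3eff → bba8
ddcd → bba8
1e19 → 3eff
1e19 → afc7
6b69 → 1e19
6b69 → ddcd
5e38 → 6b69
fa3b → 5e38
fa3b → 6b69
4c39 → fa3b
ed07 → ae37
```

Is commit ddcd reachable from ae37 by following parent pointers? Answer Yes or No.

Ancestors of ae37: {236f, ae37, b949}.
ddcd is not in that set, so it is not an ancestor of ae37.

No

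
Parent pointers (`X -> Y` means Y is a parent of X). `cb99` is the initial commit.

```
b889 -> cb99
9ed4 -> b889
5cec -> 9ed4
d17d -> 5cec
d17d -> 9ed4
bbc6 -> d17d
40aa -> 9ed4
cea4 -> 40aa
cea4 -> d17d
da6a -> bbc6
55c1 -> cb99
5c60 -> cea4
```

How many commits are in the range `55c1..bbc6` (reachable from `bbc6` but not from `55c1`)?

Reachable from bbc6: {5cec, 9ed4, b889, bbc6, cb99, d17d}.
Reachable from 55c1: {55c1, cb99}.
In bbc6's history but not 55c1's: {5cec, 9ed4, b889, bbc6, d17d} — 5 commits.

5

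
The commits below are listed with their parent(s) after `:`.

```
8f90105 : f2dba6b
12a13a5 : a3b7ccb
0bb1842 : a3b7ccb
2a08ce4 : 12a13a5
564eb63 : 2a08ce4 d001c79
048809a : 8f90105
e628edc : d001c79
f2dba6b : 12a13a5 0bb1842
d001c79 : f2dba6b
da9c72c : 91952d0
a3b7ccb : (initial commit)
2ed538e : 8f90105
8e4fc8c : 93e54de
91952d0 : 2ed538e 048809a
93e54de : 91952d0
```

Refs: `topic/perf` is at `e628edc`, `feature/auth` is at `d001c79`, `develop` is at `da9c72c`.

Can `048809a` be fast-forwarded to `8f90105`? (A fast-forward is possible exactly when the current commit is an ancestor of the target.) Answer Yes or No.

A fast-forward from 048809a to 8f90105 is possible iff 048809a is an ancestor of 8f90105.
Ancestors of 8f90105: {0bb1842, 12a13a5, 8f90105, a3b7ccb, f2dba6b}.
048809a is not among them, so fast-forward is not possible.

No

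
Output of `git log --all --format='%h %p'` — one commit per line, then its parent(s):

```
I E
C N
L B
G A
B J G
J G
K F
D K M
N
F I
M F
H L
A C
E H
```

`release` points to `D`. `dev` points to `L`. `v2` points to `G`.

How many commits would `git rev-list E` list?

Walking parent pointers from E: reachable set = {A, B, C, E, G, H, J, L, N}.
That is 9 commits.

9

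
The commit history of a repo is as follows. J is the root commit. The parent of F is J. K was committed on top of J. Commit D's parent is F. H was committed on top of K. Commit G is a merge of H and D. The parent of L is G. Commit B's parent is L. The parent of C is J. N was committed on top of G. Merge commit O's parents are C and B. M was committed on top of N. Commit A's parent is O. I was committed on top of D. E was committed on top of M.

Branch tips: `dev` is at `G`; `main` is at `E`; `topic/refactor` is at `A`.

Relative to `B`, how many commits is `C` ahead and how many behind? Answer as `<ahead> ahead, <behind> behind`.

Reachable from C: {C, J}.
Reachable from B: {B, D, F, G, H, J, K, L}.
Only in C's history (ahead): {C} — 1.
Only in B's history (behind): {B, D, F, G, H, K, L} — 7.

1 ahead, 7 behind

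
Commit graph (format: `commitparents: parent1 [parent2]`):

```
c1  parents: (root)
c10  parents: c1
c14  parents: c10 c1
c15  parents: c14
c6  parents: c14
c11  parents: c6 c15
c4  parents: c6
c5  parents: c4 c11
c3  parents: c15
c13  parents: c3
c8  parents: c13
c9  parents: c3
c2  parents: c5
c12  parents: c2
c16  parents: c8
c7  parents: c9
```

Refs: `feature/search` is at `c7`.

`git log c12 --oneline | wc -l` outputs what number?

Walking parent pointers from c12: reachable set = {c1, c10, c11, c12, c14, c15, c2, c4, c5, c6}.
That is 10 commits.

10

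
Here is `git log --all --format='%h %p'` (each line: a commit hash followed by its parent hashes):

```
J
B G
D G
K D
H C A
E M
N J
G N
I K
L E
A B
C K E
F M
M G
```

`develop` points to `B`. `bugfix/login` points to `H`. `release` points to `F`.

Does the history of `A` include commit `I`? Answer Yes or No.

Ancestors of A: {A, B, G, J, N}.
I is not in that set, so it is not an ancestor of A.

No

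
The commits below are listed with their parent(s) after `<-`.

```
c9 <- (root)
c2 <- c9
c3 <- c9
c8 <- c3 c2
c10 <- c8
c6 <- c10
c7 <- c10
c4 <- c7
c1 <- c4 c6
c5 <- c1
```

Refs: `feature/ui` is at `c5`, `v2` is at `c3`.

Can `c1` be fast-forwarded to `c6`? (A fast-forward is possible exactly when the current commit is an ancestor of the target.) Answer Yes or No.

No

A fast-forward from c1 to c6 is possible iff c1 is an ancestor of c6.
Ancestors of c6: {c10, c2, c3, c6, c8, c9}.
c1 is not among them, so fast-forward is not possible.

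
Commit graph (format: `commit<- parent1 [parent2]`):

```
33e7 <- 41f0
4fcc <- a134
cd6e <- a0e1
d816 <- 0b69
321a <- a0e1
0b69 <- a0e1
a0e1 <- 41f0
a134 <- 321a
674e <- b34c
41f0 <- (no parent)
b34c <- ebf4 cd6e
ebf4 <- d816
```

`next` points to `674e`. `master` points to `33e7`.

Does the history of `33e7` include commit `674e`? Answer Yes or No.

No

Ancestors of 33e7: {33e7, 41f0}.
674e is not in that set, so it is not an ancestor of 33e7.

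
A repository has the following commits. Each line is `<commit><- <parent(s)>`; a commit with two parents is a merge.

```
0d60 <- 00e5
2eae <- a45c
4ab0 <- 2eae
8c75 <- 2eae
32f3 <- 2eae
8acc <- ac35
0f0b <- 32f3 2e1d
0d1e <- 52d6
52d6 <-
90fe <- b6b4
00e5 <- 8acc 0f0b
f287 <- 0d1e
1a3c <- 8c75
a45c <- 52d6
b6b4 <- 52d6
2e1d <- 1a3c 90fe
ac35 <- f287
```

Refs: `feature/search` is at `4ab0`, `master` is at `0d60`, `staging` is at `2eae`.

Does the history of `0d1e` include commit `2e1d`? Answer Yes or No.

No

Ancestors of 0d1e: {0d1e, 52d6}.
2e1d is not in that set, so it is not an ancestor of 0d1e.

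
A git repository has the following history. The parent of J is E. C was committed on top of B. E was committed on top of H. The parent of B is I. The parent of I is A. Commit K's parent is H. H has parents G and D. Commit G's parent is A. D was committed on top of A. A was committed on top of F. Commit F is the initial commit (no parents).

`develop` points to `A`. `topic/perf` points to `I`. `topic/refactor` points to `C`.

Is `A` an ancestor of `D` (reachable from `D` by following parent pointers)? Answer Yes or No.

Yes

Ancestors of D (commits reachable by following parents): {A, D, F}.
A is in that set, so it is an ancestor of D.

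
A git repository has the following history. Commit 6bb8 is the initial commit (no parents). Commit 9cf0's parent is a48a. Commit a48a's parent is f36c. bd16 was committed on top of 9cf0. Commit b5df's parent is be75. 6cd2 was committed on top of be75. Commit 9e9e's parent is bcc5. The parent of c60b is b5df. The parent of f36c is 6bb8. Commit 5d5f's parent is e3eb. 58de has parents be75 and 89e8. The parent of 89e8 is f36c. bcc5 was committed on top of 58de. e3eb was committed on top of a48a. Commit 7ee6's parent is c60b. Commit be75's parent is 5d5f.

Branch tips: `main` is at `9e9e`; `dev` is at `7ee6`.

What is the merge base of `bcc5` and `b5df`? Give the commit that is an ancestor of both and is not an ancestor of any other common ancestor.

be75

Ancestors of bcc5: {58de, 5d5f, 6bb8, 89e8, a48a, bcc5, be75, e3eb, f36c}.
Ancestors of b5df: {5d5f, 6bb8, a48a, b5df, be75, e3eb, f36c}.
Common ancestors: {5d5f, 6bb8, a48a, be75, e3eb, f36c}.
Among these, be75 is not an ancestor of any other common ancestor — it is the merge base.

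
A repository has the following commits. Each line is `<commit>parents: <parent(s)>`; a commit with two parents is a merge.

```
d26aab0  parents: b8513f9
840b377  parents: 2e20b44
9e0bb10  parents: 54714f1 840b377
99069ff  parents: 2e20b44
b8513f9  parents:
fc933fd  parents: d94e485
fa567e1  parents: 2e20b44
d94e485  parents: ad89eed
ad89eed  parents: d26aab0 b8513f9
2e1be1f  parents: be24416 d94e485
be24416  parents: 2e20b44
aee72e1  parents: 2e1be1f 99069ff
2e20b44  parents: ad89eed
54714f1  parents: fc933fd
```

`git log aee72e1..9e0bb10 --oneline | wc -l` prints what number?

4

Reachable from 9e0bb10: {2e20b44, 54714f1, 840b377, 9e0bb10, ad89eed, b8513f9, d26aab0, d94e485, fc933fd}.
Reachable from aee72e1: {2e1be1f, 2e20b44, 99069ff, ad89eed, aee72e1, b8513f9, be24416, d26aab0, d94e485}.
In 9e0bb10's history but not aee72e1's: {54714f1, 840b377, 9e0bb10, fc933fd} — 4 commits.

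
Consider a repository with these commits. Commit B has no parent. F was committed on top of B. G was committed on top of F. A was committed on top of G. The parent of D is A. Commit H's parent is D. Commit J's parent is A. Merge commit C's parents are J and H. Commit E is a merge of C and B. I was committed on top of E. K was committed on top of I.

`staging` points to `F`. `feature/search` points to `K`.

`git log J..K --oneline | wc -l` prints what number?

Reachable from K: {A, B, C, D, E, F, G, H, I, J, K}.
Reachable from J: {A, B, F, G, J}.
In K's history but not J's: {C, D, E, H, I, K} — 6 commits.

6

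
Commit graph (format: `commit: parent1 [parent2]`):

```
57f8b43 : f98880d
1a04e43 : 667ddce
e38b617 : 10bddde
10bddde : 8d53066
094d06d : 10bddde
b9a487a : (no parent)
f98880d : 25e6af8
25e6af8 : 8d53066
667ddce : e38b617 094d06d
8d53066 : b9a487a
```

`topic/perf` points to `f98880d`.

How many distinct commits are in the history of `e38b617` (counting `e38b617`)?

Walking parent pointers from e38b617: reachable set = {10bddde, 8d53066, b9a487a, e38b617}.
That is 4 commits.

4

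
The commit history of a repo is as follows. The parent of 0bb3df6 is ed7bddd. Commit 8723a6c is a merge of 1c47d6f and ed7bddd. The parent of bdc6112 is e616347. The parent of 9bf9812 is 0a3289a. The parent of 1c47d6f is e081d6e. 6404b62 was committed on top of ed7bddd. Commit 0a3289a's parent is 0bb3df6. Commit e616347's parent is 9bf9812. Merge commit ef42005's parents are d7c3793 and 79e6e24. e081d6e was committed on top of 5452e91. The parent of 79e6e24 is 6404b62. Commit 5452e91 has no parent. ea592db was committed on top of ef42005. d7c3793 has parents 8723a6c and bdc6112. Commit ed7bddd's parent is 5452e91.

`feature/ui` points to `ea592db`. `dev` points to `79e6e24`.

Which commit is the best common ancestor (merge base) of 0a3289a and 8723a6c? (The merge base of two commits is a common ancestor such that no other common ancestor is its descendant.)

Ancestors of 0a3289a: {0a3289a, 0bb3df6, 5452e91, ed7bddd}.
Ancestors of 8723a6c: {1c47d6f, 5452e91, 8723a6c, e081d6e, ed7bddd}.
Common ancestors: {5452e91, ed7bddd}.
Among these, ed7bddd is not an ancestor of any other common ancestor — it is the merge base.

ed7bddd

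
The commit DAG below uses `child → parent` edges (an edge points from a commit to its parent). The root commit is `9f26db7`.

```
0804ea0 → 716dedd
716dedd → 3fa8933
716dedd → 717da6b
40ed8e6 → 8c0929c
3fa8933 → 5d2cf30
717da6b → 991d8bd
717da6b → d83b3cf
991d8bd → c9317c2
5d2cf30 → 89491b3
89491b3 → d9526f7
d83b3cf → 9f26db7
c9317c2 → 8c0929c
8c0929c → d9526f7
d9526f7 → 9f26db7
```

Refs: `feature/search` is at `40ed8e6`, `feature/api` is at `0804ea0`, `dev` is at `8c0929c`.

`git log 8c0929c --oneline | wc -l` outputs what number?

Walking parent pointers from 8c0929c: reachable set = {8c0929c, 9f26db7, d9526f7}.
That is 3 commits.

3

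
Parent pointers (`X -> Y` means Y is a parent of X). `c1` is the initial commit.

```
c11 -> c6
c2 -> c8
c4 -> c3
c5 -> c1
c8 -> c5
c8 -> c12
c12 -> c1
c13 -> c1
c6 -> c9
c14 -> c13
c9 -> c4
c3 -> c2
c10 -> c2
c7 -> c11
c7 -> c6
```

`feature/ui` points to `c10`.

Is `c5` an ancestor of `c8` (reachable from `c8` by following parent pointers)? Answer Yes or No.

Ancestors of c8 (commits reachable by following parents): {c1, c12, c5, c8}.
c5 is in that set, so it is an ancestor of c8.

Yes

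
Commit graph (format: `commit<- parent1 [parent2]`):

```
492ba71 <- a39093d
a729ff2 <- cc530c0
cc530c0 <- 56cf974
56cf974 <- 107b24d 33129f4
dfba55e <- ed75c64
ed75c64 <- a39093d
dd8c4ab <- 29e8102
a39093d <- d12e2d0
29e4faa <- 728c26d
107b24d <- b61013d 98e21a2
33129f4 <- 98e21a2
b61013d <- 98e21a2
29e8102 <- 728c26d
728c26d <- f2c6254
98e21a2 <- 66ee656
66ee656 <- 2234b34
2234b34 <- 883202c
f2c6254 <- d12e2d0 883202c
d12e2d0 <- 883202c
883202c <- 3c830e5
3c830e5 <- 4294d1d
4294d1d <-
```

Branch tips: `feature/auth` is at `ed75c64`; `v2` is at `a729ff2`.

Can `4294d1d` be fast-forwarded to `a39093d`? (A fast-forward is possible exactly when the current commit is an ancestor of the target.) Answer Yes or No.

Yes

A fast-forward from 4294d1d to a39093d is possible iff 4294d1d is an ancestor of a39093d.
Ancestors of a39093d: {3c830e5, 4294d1d, 883202c, a39093d, d12e2d0}.
4294d1d is among them, so fast-forward is possible.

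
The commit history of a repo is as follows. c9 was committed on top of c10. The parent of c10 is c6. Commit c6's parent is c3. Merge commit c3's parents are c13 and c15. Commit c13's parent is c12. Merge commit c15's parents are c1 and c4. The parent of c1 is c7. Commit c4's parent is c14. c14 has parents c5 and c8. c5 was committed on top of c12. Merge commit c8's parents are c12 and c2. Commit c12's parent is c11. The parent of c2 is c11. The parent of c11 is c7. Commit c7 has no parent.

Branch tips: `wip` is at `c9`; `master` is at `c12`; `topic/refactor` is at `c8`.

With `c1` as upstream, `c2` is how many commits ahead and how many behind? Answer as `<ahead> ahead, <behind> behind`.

Reachable from c2: {c11, c2, c7}.
Reachable from c1: {c1, c7}.
Only in c2's history (ahead): {c11, c2} — 2.
Only in c1's history (behind): {c1} — 1.

2 ahead, 1 behind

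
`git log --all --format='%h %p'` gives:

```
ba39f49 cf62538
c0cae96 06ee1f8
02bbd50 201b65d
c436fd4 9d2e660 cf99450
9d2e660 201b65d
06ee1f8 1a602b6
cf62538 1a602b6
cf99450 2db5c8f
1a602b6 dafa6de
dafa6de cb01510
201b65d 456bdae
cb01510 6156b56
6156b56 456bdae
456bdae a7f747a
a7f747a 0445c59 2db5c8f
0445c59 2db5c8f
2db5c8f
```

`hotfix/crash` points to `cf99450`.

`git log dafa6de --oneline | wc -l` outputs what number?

Walking parent pointers from dafa6de: reachable set = {0445c59, 2db5c8f, 456bdae, 6156b56, a7f747a, cb01510, dafa6de}.
That is 7 commits.

7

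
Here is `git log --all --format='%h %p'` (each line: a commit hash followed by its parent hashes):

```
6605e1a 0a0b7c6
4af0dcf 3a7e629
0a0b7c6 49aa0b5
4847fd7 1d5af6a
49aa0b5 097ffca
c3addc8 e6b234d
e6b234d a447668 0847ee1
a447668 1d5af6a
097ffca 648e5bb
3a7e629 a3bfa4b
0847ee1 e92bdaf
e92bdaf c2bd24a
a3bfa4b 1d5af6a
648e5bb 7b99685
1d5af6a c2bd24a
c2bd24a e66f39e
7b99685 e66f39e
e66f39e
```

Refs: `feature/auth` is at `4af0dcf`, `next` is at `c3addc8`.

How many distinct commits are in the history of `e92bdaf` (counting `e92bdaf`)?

3

Walking parent pointers from e92bdaf: reachable set = {c2bd24a, e66f39e, e92bdaf}.
That is 3 commits.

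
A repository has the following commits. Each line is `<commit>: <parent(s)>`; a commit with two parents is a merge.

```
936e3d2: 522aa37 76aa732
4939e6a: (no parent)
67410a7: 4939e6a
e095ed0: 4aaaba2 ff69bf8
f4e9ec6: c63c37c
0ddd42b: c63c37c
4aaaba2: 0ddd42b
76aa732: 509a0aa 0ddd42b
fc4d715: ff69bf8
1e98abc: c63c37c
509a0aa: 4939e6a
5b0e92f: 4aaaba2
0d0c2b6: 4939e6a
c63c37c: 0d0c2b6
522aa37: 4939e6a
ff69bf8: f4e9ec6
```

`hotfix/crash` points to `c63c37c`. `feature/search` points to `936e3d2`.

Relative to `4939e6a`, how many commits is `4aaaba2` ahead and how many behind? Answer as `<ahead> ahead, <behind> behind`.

4 ahead, 0 behind

Reachable from 4aaaba2: {0d0c2b6, 0ddd42b, 4939e6a, 4aaaba2, c63c37c}.
Reachable from 4939e6a: {4939e6a}.
Only in 4aaaba2's history (ahead): {0d0c2b6, 0ddd42b, 4aaaba2, c63c37c} — 4.
Only in 4939e6a's history (behind): {} — 0.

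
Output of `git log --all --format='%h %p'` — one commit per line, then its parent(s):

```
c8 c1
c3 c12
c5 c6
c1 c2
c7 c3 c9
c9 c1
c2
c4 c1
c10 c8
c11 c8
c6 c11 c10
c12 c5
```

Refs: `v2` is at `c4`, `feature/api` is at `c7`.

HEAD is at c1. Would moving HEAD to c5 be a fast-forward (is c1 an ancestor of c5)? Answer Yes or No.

Yes

A fast-forward from c1 to c5 is possible iff c1 is an ancestor of c5.
Ancestors of c5: {c1, c10, c11, c2, c5, c6, c8}.
c1 is among them, so fast-forward is possible.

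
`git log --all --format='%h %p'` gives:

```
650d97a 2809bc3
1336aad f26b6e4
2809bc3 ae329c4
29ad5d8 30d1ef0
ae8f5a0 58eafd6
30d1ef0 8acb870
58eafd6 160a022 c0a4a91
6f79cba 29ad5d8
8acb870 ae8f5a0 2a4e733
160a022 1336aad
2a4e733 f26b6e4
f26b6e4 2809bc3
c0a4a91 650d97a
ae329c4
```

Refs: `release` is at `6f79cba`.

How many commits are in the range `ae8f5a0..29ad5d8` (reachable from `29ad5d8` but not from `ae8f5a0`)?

4

Reachable from 29ad5d8: {1336aad, 160a022, 2809bc3, 29ad5d8, 2a4e733, 30d1ef0, 58eafd6, 650d97a, 8acb870, ae329c4, ae8f5a0, c0a4a91, f26b6e4}.
Reachable from ae8f5a0: {1336aad, 160a022, 2809bc3, 58eafd6, 650d97a, ae329c4, ae8f5a0, c0a4a91, f26b6e4}.
In 29ad5d8's history but not ae8f5a0's: {29ad5d8, 2a4e733, 30d1ef0, 8acb870} — 4 commits.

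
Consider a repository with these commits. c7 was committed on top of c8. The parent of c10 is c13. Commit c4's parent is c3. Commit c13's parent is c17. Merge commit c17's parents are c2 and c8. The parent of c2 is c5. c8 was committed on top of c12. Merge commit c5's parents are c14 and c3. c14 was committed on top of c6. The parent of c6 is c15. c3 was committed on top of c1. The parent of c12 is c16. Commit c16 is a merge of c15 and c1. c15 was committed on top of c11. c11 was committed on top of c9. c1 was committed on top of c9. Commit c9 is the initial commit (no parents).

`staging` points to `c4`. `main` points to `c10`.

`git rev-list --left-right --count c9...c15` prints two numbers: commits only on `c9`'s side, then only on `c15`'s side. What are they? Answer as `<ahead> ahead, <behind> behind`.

Reachable from c9: {c9}.
Reachable from c15: {c11, c15, c9}.
Only in c9's history (ahead): {} — 0.
Only in c15's history (behind): {c11, c15} — 2.

0 ahead, 2 behind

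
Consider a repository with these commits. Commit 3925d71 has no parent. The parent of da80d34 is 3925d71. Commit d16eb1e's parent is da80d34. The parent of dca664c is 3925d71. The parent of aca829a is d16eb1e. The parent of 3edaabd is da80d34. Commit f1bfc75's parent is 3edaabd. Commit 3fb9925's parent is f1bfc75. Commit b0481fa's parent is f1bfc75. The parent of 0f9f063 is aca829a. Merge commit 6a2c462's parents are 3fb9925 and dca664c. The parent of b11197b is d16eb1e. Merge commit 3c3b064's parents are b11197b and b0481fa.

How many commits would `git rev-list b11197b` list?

4

Walking parent pointers from b11197b: reachable set = {3925d71, b11197b, d16eb1e, da80d34}.
That is 4 commits.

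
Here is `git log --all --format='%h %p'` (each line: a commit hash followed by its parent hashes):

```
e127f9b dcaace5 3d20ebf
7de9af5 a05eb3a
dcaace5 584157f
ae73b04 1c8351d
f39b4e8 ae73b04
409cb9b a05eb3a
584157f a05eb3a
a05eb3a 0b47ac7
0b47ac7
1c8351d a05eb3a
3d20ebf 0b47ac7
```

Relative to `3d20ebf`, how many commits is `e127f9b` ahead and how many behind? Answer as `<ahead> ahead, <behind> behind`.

4 ahead, 0 behind

Reachable from e127f9b: {0b47ac7, 3d20ebf, 584157f, a05eb3a, dcaace5, e127f9b}.
Reachable from 3d20ebf: {0b47ac7, 3d20ebf}.
Only in e127f9b's history (ahead): {584157f, a05eb3a, dcaace5, e127f9b} — 4.
Only in 3d20ebf's history (behind): {} — 0.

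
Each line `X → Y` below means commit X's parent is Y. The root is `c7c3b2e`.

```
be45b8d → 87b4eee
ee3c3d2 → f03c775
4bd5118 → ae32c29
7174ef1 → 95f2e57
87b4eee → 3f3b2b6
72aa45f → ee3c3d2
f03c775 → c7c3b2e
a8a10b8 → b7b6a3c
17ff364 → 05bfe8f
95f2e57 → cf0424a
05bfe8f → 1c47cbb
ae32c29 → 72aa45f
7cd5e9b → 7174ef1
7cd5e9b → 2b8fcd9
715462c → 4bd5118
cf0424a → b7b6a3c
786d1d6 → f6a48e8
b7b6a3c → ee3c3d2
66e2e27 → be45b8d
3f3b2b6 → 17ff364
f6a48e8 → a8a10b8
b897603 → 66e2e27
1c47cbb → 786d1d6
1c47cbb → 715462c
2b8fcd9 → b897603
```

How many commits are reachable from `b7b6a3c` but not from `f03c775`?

2

Reachable from b7b6a3c: {b7b6a3c, c7c3b2e, ee3c3d2, f03c775}.
Reachable from f03c775: {c7c3b2e, f03c775}.
In b7b6a3c's history but not f03c775's: {b7b6a3c, ee3c3d2} — 2 commits.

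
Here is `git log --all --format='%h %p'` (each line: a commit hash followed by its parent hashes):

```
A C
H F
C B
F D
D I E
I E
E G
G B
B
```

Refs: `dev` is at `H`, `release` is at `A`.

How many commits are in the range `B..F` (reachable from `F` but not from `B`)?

Reachable from F: {B, D, E, F, G, I}.
Reachable from B: {B}.
In F's history but not B's: {D, E, F, G, I} — 5 commits.

5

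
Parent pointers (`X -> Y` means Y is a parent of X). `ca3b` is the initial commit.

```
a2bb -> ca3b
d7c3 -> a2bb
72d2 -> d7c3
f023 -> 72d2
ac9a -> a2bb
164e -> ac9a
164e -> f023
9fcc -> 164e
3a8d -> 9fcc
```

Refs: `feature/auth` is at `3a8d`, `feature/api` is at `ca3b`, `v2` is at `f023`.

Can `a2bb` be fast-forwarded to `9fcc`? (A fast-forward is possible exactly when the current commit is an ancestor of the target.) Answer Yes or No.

Yes

A fast-forward from a2bb to 9fcc is possible iff a2bb is an ancestor of 9fcc.
Ancestors of 9fcc: {164e, 72d2, 9fcc, a2bb, ac9a, ca3b, d7c3, f023}.
a2bb is among them, so fast-forward is possible.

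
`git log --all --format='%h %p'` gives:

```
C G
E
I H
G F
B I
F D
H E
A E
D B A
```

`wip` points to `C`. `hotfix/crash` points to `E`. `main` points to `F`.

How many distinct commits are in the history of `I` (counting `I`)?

3

Walking parent pointers from I: reachable set = {E, H, I}.
That is 3 commits.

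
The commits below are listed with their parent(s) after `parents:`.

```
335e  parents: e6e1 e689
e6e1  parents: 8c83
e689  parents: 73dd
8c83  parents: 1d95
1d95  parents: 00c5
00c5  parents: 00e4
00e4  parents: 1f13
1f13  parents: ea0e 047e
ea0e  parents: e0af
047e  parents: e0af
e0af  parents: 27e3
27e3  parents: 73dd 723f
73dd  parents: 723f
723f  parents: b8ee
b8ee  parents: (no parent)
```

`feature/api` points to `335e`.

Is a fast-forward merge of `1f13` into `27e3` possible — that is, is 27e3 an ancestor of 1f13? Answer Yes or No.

A fast-forward from 27e3 to 1f13 is possible iff 27e3 is an ancestor of 1f13.
Ancestors of 1f13: {047e, 1f13, 27e3, 723f, 73dd, b8ee, e0af, ea0e}.
27e3 is among them, so fast-forward is possible.

Yes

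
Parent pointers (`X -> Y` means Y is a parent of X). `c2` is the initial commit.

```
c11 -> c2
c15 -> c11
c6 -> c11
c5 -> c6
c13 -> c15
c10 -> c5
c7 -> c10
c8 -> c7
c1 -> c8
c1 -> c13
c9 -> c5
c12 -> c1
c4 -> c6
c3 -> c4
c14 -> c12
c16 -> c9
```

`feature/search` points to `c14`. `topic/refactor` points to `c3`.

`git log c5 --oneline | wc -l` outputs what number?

4

Walking parent pointers from c5: reachable set = {c11, c2, c5, c6}.
That is 4 commits.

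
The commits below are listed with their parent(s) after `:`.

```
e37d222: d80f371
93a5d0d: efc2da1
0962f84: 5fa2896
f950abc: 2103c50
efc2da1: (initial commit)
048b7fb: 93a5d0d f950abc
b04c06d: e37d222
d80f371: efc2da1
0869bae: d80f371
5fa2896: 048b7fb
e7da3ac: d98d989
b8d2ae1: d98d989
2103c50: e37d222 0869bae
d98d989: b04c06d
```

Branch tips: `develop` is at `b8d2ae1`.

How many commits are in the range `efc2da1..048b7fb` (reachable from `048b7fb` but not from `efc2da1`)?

Reachable from 048b7fb: {048b7fb, 0869bae, 2103c50, 93a5d0d, d80f371, e37d222, efc2da1, f950abc}.
Reachable from efc2da1: {efc2da1}.
In 048b7fb's history but not efc2da1's: {048b7fb, 0869bae, 2103c50, 93a5d0d, d80f371, e37d222, f950abc} — 7 commits.

7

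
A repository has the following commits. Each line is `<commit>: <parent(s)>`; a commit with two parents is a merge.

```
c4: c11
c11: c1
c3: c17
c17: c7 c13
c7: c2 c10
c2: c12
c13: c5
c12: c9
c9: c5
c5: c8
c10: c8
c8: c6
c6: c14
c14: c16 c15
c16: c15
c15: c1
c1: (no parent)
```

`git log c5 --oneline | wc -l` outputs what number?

Walking parent pointers from c5: reachable set = {c1, c14, c15, c16, c5, c6, c8}.
That is 7 commits.

7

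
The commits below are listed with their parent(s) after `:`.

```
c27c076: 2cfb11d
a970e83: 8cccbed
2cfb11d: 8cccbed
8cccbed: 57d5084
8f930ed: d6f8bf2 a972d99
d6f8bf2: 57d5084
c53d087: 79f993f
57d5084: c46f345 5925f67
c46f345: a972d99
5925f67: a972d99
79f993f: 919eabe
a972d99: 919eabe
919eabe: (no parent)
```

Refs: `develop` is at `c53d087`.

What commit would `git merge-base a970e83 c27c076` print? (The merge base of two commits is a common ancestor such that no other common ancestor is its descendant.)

8cccbed

Ancestors of a970e83: {57d5084, 5925f67, 8cccbed, 919eabe, a970e83, a972d99, c46f345}.
Ancestors of c27c076: {2cfb11d, 57d5084, 5925f67, 8cccbed, 919eabe, a972d99, c27c076, c46f345}.
Common ancestors: {57d5084, 5925f67, 8cccbed, 919eabe, a972d99, c46f345}.
Among these, 8cccbed is not an ancestor of any other common ancestor — it is the merge base.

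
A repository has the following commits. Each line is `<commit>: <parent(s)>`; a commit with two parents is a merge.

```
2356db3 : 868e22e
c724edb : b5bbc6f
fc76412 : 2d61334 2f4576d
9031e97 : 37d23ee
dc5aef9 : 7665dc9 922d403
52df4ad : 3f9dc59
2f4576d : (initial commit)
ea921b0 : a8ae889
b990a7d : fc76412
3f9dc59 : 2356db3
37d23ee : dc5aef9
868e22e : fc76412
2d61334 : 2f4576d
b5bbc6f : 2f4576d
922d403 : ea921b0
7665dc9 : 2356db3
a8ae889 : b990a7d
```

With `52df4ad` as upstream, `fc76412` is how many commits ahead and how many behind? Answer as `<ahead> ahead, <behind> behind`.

Reachable from fc76412: {2d61334, 2f4576d, fc76412}.
Reachable from 52df4ad: {2356db3, 2d61334, 2f4576d, 3f9dc59, 52df4ad, 868e22e, fc76412}.
Only in fc76412's history (ahead): {} — 0.
Only in 52df4ad's history (behind): {2356db3, 3f9dc59, 52df4ad, 868e22e} — 4.

0 ahead, 4 behind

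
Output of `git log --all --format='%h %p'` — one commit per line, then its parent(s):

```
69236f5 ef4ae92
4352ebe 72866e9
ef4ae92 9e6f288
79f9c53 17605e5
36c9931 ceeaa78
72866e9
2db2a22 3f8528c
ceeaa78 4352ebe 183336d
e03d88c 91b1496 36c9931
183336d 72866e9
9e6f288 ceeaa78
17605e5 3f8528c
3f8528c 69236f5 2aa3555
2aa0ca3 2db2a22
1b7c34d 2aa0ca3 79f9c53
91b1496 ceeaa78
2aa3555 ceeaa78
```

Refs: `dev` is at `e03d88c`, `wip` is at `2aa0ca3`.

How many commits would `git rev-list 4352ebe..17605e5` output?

Reachable from 17605e5: {17605e5, 183336d, 2aa3555, 3f8528c, 4352ebe, 69236f5, 72866e9, 9e6f288, ceeaa78, ef4ae92}.
Reachable from 4352ebe: {4352ebe, 72866e9}.
In 17605e5's history but not 4352ebe's: {17605e5, 183336d, 2aa3555, 3f8528c, 69236f5, 9e6f288, ceeaa78, ef4ae92} — 8 commits.

8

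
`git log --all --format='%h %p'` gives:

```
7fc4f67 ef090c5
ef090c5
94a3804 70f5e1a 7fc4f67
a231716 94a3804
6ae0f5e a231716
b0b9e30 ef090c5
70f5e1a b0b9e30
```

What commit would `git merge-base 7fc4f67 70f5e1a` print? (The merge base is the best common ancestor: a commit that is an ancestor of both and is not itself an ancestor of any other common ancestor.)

Ancestors of 7fc4f67: {7fc4f67, ef090c5}.
Ancestors of 70f5e1a: {70f5e1a, b0b9e30, ef090c5}.
Common ancestors: {ef090c5}.
The only common ancestor is ef090c5, so it is the merge base.

ef090c5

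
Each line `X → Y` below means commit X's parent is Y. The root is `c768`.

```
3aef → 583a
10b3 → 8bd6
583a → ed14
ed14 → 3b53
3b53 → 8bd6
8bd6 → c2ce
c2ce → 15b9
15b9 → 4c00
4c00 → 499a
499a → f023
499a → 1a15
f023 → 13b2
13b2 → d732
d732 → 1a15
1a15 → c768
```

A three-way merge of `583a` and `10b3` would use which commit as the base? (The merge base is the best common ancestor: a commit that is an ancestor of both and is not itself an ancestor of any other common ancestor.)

Ancestors of 583a: {13b2, 15b9, 1a15, 3b53, 499a, 4c00, 583a, 8bd6, c2ce, c768, d732, ed14, f023}.
Ancestors of 10b3: {10b3, 13b2, 15b9, 1a15, 499a, 4c00, 8bd6, c2ce, c768, d732, f023}.
Common ancestors: {13b2, 15b9, 1a15, 499a, 4c00, 8bd6, c2ce, c768, d732, f023}.
Among these, 8bd6 is not an ancestor of any other common ancestor — it is the merge base.

8bd6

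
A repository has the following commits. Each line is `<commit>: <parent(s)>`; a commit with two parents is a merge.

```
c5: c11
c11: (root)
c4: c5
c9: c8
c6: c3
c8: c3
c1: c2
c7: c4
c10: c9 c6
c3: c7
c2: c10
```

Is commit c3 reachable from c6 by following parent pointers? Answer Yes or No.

Yes

Ancestors of c6 (commits reachable by following parents): {c11, c3, c4, c5, c6, c7}.
c3 is in that set, so it is an ancestor of c6.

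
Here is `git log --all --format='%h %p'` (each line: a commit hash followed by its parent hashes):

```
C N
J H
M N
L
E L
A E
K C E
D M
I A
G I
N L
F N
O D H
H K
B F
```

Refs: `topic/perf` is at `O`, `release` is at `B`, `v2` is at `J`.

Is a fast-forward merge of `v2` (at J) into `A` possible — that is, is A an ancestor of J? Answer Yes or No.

A fast-forward from A to J is possible iff A is an ancestor of J.
Ancestors of J: {C, E, H, J, K, L, N}.
A is not among them, so fast-forward is not possible.

No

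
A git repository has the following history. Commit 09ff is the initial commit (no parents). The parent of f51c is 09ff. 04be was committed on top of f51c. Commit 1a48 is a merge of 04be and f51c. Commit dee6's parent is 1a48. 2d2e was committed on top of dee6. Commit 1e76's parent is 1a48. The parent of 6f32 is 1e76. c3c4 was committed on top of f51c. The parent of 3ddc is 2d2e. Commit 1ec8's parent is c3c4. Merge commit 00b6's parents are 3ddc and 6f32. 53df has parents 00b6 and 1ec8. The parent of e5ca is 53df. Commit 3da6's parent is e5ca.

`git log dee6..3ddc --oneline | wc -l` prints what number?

2

Reachable from 3ddc: {04be, 09ff, 1a48, 2d2e, 3ddc, dee6, f51c}.
Reachable from dee6: {04be, 09ff, 1a48, dee6, f51c}.
In 3ddc's history but not dee6's: {2d2e, 3ddc} — 2 commits.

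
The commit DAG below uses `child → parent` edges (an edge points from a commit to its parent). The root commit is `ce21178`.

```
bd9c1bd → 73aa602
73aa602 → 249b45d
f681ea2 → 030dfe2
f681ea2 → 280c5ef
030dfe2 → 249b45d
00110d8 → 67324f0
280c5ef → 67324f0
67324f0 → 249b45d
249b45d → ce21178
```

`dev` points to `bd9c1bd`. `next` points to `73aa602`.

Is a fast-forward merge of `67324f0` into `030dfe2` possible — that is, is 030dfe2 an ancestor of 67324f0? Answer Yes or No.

No

A fast-forward from 030dfe2 to 67324f0 is possible iff 030dfe2 is an ancestor of 67324f0.
Ancestors of 67324f0: {249b45d, 67324f0, ce21178}.
030dfe2 is not among them, so fast-forward is not possible.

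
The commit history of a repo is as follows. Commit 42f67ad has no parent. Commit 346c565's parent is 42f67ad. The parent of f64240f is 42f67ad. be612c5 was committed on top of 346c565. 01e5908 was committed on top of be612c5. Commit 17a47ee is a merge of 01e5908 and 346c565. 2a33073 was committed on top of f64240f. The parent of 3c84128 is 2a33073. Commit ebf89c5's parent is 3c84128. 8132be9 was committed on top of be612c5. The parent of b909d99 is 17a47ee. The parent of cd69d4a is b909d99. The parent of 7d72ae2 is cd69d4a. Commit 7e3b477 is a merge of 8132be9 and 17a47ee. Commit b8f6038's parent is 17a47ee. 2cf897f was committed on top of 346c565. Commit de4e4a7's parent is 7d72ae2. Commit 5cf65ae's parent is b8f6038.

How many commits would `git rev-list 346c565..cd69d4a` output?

5

Reachable from cd69d4a: {01e5908, 17a47ee, 346c565, 42f67ad, b909d99, be612c5, cd69d4a}.
Reachable from 346c565: {346c565, 42f67ad}.
In cd69d4a's history but not 346c565's: {01e5908, 17a47ee, b909d99, be612c5, cd69d4a} — 5 commits.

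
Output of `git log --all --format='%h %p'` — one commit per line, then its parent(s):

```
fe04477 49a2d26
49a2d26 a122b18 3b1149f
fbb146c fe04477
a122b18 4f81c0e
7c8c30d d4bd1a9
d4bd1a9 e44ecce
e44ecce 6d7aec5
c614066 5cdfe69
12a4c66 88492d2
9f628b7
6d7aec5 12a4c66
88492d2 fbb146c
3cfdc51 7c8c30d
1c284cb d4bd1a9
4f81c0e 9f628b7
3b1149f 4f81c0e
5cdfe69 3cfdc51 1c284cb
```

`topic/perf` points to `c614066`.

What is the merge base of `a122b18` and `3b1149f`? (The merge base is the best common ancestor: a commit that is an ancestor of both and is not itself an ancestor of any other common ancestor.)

4f81c0e

Ancestors of a122b18: {4f81c0e, 9f628b7, a122b18}.
Ancestors of 3b1149f: {3b1149f, 4f81c0e, 9f628b7}.
Common ancestors: {4f81c0e, 9f628b7}.
Among these, 4f81c0e is not an ancestor of any other common ancestor — it is the merge base.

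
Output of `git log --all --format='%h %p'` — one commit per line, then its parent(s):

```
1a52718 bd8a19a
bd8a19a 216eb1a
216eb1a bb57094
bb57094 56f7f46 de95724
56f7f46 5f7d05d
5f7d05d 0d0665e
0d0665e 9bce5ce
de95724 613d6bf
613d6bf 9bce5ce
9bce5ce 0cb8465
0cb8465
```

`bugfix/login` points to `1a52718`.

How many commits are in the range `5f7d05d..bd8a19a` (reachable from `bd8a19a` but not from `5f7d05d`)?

Reachable from bd8a19a: {0cb8465, 0d0665e, 216eb1a, 56f7f46, 5f7d05d, 613d6bf, 9bce5ce, bb57094, bd8a19a, de95724}.
Reachable from 5f7d05d: {0cb8465, 0d0665e, 5f7d05d, 9bce5ce}.
In bd8a19a's history but not 5f7d05d's: {216eb1a, 56f7f46, 613d6bf, bb57094, bd8a19a, de95724} — 6 commits.

6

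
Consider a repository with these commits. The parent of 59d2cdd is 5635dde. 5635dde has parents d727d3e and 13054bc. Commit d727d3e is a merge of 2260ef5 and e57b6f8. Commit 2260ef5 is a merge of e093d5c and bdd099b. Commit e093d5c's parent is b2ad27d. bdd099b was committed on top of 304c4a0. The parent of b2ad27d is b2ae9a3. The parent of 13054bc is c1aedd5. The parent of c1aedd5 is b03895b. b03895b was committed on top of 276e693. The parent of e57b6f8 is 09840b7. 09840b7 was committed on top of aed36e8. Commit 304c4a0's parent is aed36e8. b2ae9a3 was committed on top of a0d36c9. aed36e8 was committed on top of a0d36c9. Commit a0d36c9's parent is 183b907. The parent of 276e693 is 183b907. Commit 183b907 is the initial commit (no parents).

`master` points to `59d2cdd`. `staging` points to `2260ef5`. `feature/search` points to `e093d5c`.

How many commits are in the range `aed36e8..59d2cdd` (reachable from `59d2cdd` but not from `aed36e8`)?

Reachable from 59d2cdd: {09840b7, 13054bc, 183b907, 2260ef5, 276e693, 304c4a0, 5635dde, 59d2cdd, a0d36c9, aed36e8, b03895b, b2ad27d, b2ae9a3, bdd099b, c1aedd5, d727d3e, e093d5c, e57b6f8}.
Reachable from aed36e8: {183b907, a0d36c9, aed36e8}.
In 59d2cdd's history but not aed36e8's: {09840b7, 13054bc, 2260ef5, 276e693, 304c4a0, 5635dde, 59d2cdd, b03895b, b2ad27d, b2ae9a3, bdd099b, c1aedd5, d727d3e, e093d5c, e57b6f8} — 15 commits.

15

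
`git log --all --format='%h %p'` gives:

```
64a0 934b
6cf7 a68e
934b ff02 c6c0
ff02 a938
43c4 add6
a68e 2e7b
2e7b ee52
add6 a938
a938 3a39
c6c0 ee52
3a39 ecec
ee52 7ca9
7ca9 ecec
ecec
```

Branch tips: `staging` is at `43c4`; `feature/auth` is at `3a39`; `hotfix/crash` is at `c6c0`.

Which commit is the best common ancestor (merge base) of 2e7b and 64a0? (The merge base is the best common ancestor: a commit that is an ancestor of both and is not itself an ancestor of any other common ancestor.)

Ancestors of 2e7b: {2e7b, 7ca9, ecec, ee52}.
Ancestors of 64a0: {3a39, 64a0, 7ca9, 934b, a938, c6c0, ecec, ee52, ff02}.
Common ancestors: {7ca9, ecec, ee52}.
Among these, ee52 is not an ancestor of any other common ancestor — it is the merge base.

ee52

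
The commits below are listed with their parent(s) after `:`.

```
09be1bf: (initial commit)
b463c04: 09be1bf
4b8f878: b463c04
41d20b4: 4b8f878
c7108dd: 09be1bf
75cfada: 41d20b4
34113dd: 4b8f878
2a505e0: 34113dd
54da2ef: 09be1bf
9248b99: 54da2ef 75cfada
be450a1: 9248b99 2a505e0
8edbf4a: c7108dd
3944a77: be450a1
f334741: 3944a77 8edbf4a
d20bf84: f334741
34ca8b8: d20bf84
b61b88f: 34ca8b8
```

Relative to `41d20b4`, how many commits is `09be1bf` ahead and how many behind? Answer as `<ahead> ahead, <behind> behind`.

Reachable from 09be1bf: {09be1bf}.
Reachable from 41d20b4: {09be1bf, 41d20b4, 4b8f878, b463c04}.
Only in 09be1bf's history (ahead): {} — 0.
Only in 41d20b4's history (behind): {41d20b4, 4b8f878, b463c04} — 3.

0 ahead, 3 behind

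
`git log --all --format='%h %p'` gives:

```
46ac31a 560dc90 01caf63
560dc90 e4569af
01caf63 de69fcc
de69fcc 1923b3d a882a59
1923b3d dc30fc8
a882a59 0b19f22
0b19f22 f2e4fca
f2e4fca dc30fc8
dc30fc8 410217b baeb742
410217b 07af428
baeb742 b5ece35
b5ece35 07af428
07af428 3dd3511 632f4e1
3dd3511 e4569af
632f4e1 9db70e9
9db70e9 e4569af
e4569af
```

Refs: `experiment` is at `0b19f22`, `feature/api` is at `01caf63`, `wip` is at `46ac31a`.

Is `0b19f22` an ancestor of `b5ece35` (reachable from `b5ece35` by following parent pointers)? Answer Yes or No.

No

Ancestors of b5ece35: {07af428, 3dd3511, 632f4e1, 9db70e9, b5ece35, e4569af}.
0b19f22 is not in that set, so it is not an ancestor of b5ece35.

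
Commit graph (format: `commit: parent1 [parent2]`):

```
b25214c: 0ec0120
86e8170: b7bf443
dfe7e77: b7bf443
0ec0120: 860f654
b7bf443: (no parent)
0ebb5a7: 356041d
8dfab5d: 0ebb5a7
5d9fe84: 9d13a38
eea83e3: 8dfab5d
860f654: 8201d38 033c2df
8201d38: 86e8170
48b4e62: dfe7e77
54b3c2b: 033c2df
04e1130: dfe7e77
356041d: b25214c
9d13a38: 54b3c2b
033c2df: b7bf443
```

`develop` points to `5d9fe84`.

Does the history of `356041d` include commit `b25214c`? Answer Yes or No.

Ancestors of 356041d (commits reachable by following parents): {033c2df, 0ec0120, 356041d, 8201d38, 860f654, 86e8170, b25214c, b7bf443}.
b25214c is in that set, so it is an ancestor of 356041d.

Yes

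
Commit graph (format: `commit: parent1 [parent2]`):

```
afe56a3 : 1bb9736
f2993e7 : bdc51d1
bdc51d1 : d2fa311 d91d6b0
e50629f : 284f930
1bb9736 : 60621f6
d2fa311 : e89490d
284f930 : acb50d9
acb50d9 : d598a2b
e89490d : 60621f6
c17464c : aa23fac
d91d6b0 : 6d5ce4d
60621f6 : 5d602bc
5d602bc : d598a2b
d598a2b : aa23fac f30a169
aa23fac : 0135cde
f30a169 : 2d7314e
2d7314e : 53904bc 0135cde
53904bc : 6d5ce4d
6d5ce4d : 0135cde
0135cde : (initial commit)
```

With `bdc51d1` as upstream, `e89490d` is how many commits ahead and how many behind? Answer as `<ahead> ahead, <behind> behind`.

0 ahead, 3 behind

Reachable from e89490d: {0135cde, 2d7314e, 53904bc, 5d602bc, 60621f6, 6d5ce4d, aa23fac, d598a2b, e89490d, f30a169}.
Reachable from bdc51d1: {0135cde, 2d7314e, 53904bc, 5d602bc, 60621f6, 6d5ce4d, aa23fac, bdc51d1, d2fa311, d598a2b, d91d6b0, e89490d, f30a169}.
Only in e89490d's history (ahead): {} — 0.
Only in bdc51d1's history (behind): {bdc51d1, d2fa311, d91d6b0} — 3.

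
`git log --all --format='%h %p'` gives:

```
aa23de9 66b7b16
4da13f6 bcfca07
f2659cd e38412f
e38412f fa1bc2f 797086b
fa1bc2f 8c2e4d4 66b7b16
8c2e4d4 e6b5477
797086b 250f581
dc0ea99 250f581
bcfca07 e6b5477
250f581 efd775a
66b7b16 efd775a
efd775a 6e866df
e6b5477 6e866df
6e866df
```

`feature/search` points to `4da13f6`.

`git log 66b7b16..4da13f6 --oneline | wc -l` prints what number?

Reachable from 4da13f6: {4da13f6, 6e866df, bcfca07, e6b5477}.
Reachable from 66b7b16: {66b7b16, 6e866df, efd775a}.
In 4da13f6's history but not 66b7b16's: {4da13f6, bcfca07, e6b5477} — 3 commits.

3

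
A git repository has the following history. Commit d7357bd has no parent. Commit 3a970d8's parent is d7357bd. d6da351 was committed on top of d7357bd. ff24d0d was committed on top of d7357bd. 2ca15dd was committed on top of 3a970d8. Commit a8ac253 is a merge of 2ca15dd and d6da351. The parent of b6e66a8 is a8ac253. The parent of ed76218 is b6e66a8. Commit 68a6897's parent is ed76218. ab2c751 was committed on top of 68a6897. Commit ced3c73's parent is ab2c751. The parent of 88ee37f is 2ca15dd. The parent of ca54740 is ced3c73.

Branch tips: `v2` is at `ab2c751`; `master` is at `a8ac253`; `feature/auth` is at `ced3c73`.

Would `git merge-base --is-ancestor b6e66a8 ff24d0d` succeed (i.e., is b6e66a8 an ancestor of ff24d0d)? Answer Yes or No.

Ancestors of ff24d0d: {d7357bd, ff24d0d}.
b6e66a8 is not in that set, so it is not an ancestor of ff24d0d.

No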